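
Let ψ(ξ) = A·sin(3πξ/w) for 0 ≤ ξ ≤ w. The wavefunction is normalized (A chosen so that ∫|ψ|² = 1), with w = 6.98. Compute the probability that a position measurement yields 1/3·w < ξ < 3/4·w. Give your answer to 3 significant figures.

|ψ|² is the probability density, so P = ∫_{1/3·w}^{3/4·w} |ψ|² dξ.
The normalization integral ∫|ψ|²dξ over the whole domain equals w/2·A², and A² cancels in the ratio.
In terms of u = ξ/w (A² and the length scale cancel between numerator and denominator), P = [∫_{1/3}^{3/4} sin(3·π·u)^2 du] / [∫_{0}^{1} sin(3·π·u)^2 du].
An antiderivative of sin(3·π·u)^2 is u/2 - sin(6·π·u)/(12·π); evaluating from 1/3 to 3/4 gives 5/24 - 1/(12·π), while the full integral is 1/2.
Evaluating gives P = (-2 + 5·π)/(12·π).

P ≈ 0.364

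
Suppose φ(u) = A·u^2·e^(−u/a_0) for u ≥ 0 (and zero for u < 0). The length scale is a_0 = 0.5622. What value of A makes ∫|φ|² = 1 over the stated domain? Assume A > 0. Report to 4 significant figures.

We need A² ∫|f|² du = 1, taking the integral from 0 to ∞.
With ∫₀^∞ u^4 e^(−αu) du = 4!/α^5, ∫|φ|² du = A²·(3·a_0^5/4).
Setting this equal to 1 gives A² = 1/(3·a_0^5/4).
Plugging in a_0 = 0.5622 yields A = 4.8724.

A ≈ 4.872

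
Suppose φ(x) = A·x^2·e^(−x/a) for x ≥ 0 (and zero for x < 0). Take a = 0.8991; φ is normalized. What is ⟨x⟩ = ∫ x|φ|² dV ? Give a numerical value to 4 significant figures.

⟨x⟩ ≈ 2.248

⟨x⟩ = ∫ x |φ|² dx over the full domain.
Evaluating both integrals, ⟨x⟩ = 5·a/2.
With a = 0.8991, ⟨x⟩ = 2.2478.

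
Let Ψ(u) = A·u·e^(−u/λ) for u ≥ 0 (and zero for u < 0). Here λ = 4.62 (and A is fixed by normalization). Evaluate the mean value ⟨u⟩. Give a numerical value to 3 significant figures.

By definition ⟨u⟩ = ∫ u |Ψ(u)|² du.
Since the A² factors cancel between numerator and denominator, ⟨u⟩ = 3·λ/2.
Putting λ = 4.62 gives 6.930.

⟨u⟩ ≈ 6.93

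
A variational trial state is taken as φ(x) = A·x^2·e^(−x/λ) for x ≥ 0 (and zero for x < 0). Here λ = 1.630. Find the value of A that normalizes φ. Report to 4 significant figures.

A ≈ 0.3404

We need A² ∫|f|² dx = 1, taking the integral from 0 to ∞.
Carrying out the integral gives A² · 3·λ^5/4.
Hence A² = 1/[3·λ^5/4].
With λ = 1.630: A² = 0.11588 and A = 0.34041.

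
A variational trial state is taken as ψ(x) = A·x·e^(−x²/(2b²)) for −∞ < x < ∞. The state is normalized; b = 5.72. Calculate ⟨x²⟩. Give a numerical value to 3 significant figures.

⟨x^2⟩ ≈ 49.1

⟨x²⟩ = ∫ x^2 |ψ|² dx over the full domain.
With ∫_{−∞}^{∞} x^(2m) e^(−αx²) dx = (2m−1)!!·√π / (2^m α^(m+1/2)), the ratio of the moment integral to the normalization integral gives ⟨x²⟩ = 3·b^2/2.
With b = 5.72, ⟨x^2⟩ = 49.08.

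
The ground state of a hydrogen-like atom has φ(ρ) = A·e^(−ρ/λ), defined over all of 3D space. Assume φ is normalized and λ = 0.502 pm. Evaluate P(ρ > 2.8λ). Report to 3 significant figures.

P ≈ 0.0824

With dV = 4πρ²dρ, the probability is ∫|φ|² dV over ρ > 2.8λ.
Normalization gives A² = 1/(π·λ^3).
Let u = ρ/λ; then A², 4π and the length scale all cancel, so P = ∫_{2.8}^{∞} u^2·e^(-2·u) du ÷ ∫_{0}^{∞} u^2·e^(-2·u) du.
Using ∫ u^2·e^(-2·u) du = -(2·u^2 + 2·u + 1)·e^(-2·u)/4, the numerator is 557·e^(-28/5)/100 and the denominator is 1/4.
This evaluates to P = 0.08239.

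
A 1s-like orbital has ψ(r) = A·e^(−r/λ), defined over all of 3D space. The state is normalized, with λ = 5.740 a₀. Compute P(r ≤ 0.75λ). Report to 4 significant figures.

P ≈ 0.1912

P = ∫ |ψ|² 4πr² dr over r ≤ 0.75λ.
The full normalization integral is A²·[π·λ^3] = 1, fixing A².
In terms of u = r/λ (A², 4π and the length scale all cancel between numerator and denominator), P = [∫_{0}^{0.75} u^2·e^(-2·u) du] / [∫_{0}^{∞} u^2·e^(-2·u) du].
An antiderivative of u^2·e^(-2·u) is -(2·u^2 + 2·u + 1)·e^(-2·u)/4; evaluating from 0 to 0.75 gives 1/4 - 29·e^(-3/2)/32, while the full integral is 1/4.
This evaluates to P = 0.19115.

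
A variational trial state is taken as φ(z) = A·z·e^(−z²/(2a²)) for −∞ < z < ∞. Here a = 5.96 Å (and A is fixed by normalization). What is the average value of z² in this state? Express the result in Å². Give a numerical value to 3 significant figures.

The expectation value is the |φ|²-weighted average of z^2: ∫ z^2|φ|² dz.
With ∫_{−∞}^{∞} z^(2m) e^(−αz²) dz = (2m−1)!!·√π / (2^m α^(m+1/2)), the ratio of the moment integral to the normalization integral gives ⟨z²⟩ = 3·a^2/2.
Putting a = 5.96 gives 53.28.

⟨z^2⟩ ≈ 53.3 Å^2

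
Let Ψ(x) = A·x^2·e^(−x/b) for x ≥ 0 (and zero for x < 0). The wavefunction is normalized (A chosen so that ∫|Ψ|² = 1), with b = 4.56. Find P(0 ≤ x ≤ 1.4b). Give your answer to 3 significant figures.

|Ψ|² is the probability density, so P = ∫_{0}^{1.4b} |Ψ|² dx.
Since A² = 1/(3·b^5/4), this is the region integral divided by the full normalization integral.
Let u = x/b; then A² and the length scale cancel, so P = ∫_{0}^{1.4} u^4·e^(-2·u) du ÷ ∫_{0}^{∞} u^4·e^(-2·u) du.
Using ∫ u^4·e^(-2·u) du = -(u^4/2 + u^3 + 3·u^2/2 + 3·u/2 + 3/4)·e^(-2·u), the numerator is ≈ 0.11424 and the denominator is 3/4.
The result is P = 0.1523.

P ≈ 0.152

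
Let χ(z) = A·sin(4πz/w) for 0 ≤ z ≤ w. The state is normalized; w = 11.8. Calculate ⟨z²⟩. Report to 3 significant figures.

The expectation value is the |χ|²-weighted average of z^2: ∫ z^2|χ|² dz.
Since the A² factors cancel between numerator and denominator, ⟨z²⟩ = -w^2/(32·π^2) + w^2/3.
With w = 11.8, ⟨z^2⟩ = 45.97.

⟨z^2⟩ ≈ 46.0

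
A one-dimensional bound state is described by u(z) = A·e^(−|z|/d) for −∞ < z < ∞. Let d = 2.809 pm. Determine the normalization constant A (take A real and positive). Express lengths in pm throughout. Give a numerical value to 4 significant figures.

A ≈ 0.5967 pm^(-1/2)

The normalization condition is ∫|u|² dz = 1 from −∞ to ∞.
Recall ∫₀^∞ z^m e^(−z/β) dz = m!·β^(m+1), with u = A·e^(−|z|/d), the integral evaluates to A²·[d].
Substituting d = 2.809 gives A² = 0.35600, so A = 0.59666.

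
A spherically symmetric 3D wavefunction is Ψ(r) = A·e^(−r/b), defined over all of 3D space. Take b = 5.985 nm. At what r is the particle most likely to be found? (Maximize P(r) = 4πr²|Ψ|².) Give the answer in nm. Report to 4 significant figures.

r ≈ 5.985 nm

The maximum of P(r) = 4πr²|Ψ|² occurs where its derivative vanishes.
Solving yields r = b.
With b = 5.985, the most probable radial distance is 5.9850 nm.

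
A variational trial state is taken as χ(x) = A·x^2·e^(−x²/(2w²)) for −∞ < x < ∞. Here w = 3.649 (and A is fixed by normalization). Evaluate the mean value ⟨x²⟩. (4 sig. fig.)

The expectation value is the |χ|²-weighted average of x^2: ∫ x^2|χ|² dx.
Using the Gaussian integral ∫_{−∞}^{∞} e^(−αx²) dx = √(π/α), since the A² factors cancel between numerator and denominator, ⟨x²⟩ = 5·w^2/2.
Putting w = 3.649 gives 33.288.

⟨x^2⟩ ≈ 33.29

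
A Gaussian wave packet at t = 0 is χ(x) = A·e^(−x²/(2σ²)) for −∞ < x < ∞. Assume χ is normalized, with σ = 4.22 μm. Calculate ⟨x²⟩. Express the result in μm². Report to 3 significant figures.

⟨x²⟩ = ∫ x^2 |χ|² dx over the full domain.
Evaluating both integrals, ⟨x²⟩ = σ^2/2.
Putting σ = 4.22 gives 8.904.

⟨x^2⟩ ≈ 8.90 μm^2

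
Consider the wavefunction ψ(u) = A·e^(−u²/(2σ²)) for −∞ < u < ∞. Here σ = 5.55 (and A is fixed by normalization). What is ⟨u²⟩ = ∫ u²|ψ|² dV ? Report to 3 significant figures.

⟨u²⟩ = ∫ u^2 |ψ|² du over the full domain.
Using the Gaussian integral ∫_{−∞}^{∞} e^(−αu²) du = √(π/α), since the A² factors cancel between numerator and denominator, ⟨u²⟩ = σ^2/2.
With σ = 5.55, ⟨u^2⟩ = 15.40.

⟨u^2⟩ ≈ 15.4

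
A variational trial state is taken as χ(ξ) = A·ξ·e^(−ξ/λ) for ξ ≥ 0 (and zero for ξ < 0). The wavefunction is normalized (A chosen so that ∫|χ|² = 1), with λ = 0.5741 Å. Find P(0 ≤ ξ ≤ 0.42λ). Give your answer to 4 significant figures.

P ≈ 0.05335

P = ∫_{0}^{0.42λ} |χ(ξ)|² dξ.
With A² fixed by ∫|χ|² = 1, i.e. A² = (λ^3/4)^(−1), substitute and integrate.
In terms of u = ξ/λ (A² and the length scale cancel between numerator and denominator), P = [∫_{0}^{0.42} u^2·e^(-2·u) du] / [∫_{0}^{∞} u^2·e^(-2·u) du].
An antiderivative of u^2·e^(-2·u) is -(2·u^2 + 2·u + 1)·e^(-2·u)/4; evaluating from 0 to 0.42 gives 1/4 - 2741·e^(-21/25)/5000, while the full integral is 1/4.
Taking the ratio, P = 0.053345.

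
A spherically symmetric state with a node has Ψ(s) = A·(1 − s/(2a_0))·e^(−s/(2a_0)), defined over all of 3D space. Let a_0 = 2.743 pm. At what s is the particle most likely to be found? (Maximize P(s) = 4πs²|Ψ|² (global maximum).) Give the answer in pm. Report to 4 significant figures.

The maximum of P(s) = 4πs²|Ψ|² occurs where its derivative vanishes.
This gives s = a_0·(√(5) + 3).
With a_0 = 2.743, the most probable radial distance is 14.363 pm.

s ≈ 14.36 pm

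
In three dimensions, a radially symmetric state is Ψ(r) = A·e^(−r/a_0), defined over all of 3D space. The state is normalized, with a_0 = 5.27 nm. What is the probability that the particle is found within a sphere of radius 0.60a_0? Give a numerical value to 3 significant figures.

P = ∫ |Ψ|² 4πr² dr over r ≤ 0.60a_0.
The full normalization integral is A²·[π·a_0^3] = 1, fixing A².
Substituting u = r/a_0, A², 4π and the length scale all cancel in the ratio: P = ∫_{0}^{0.60} u^2·e^(-2·u) du / ∫_{0}^{∞} u^2·e^(-2·u) du.
With ∫ u^2·e^(-2·u) du = -(2·u^2 + 2·u + 1)·e^(-2·u)/4 + C, the region integral is 1/4 - 73·e^(-6/5)/100 and the full one is 1/4.
This evaluates to P = 0.1205.

P ≈ 0.121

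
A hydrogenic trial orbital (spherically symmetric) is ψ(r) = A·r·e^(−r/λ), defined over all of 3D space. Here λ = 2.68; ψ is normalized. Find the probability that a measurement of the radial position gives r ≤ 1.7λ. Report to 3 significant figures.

Integrate the radial probability density 4πr²|ψ|² over r ≤ 1.7λ.
A² is fixed by ∫₀^∞ 4πr²|ψ|² dr = 1, i.e. A² = (3·π·λ^5)^(−1).
Substituting u = r/λ, A², 4π and the length scale all cancel in the ratio: P = ∫_{0}^{1.7} u^4·e^(-2·u) du / ∫_{0}^{∞} u^4·e^(-2·u) du.
Using ∫ u^4·e^(-2·u) du = -(u^4/2 + u^3 + 3·u^2/2 + 3·u/2 + 3/4)·e^(-2·u), the numerator is ≈ 0.19186 and the denominator is 3/4.
Taking the ratio yields P = 0.2558.

P ≈ 0.256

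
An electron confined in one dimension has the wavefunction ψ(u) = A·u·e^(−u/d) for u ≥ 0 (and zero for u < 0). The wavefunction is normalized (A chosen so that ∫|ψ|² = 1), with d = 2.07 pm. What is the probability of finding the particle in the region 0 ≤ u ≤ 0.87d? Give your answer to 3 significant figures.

P = ∫_{0}^{0.87d} |ψ(u)|² du.
With A² fixed by ∫|ψ|² = 1, i.e. A² = (d^3/4)^(−1), substitute and integrate.
In terms of t = u/d (A² and the length scale cancel between numerator and denominator), P = [∫_{0}^{0.87} t^2·e^(-2·t) dt] / [∫_{0}^{∞} t^2·e^(-2·t) dt].
With ∫ t^2·e^(-2·t) dt = -(2·t^2 + 2·t + 1)·e^(-2·t)/4 + C, the region integral is ≈ 0.063343 and the full one is 1/4.
This works out to P = 0.2534.

P ≈ 0.253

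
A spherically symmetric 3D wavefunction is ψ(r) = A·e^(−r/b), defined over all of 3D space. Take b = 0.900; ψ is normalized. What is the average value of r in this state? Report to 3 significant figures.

⟨r⟩ ≈ 1.35

The expectation value is the |ψ|²-weighted average of r: ∫ r|ψ|² 4πr² dr.
Recall ∫₀^∞ r^m e^(−r/β) dr = m!·β^(m+1), since the A² factors cancel between numerator and denominator, ⟨r⟩ = 3·b/2.
With b = 0.900, ⟨r⟩ = 1.350.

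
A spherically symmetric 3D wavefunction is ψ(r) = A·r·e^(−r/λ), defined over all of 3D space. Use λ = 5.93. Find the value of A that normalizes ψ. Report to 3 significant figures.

A ≈ 0.00380

Require ∫ |ψ|² 4πr² dr = 1 over the whole domain.
With ∫₀^∞ r^4 e^(−αr) dr = 4!/α^5, the integral (without the A² prefactor) comes out to 3·π·λ^5.
Plugging in λ = 5.93 yields A = 0.003804.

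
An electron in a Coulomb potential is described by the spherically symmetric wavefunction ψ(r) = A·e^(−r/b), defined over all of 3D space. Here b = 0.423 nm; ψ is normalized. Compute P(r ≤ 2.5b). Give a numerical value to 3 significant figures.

P ≈ 0.875

With dV = 4πr²dr, the probability is ∫|ψ|² dV over r ≤ 2.5b.
A² is fixed by ∫₀^∞ 4πr²|ψ|² dr = 1, i.e. A² = (π·b^3)^(−1).
Substituting u = r/b, A², 4π and the length scale all cancel in the ratio: P = ∫_{0}^{2.5} u^2·e^(-2·u) du / ∫_{0}^{∞} u^2·e^(-2·u) du.
Using ∫ u^2·e^(-2·u) du = -(2·u^2 + 2·u + 1)·e^(-2·u)/4, the numerator is 1/4 - 37·e^(-5)/8 and the denominator is 1/4.
This evaluates to P = 0.8753.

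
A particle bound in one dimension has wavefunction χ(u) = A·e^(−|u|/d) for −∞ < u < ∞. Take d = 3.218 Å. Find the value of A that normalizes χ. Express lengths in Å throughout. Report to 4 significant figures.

Require ∫ |χ|² du = 1 over the whole domain.
With ∫₀^∞ u^0 e^(−αu) du = 0!/α^1, carrying out the integral gives A² · d.
Plugging in d = 3.218 yields A = 0.55745.

A ≈ 0.5575 Å^(-1/2)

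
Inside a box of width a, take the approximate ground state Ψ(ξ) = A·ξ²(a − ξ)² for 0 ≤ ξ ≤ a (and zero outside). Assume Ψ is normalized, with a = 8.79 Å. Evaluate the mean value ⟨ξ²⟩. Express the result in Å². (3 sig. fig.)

⟨ξ^2⟩ ≈ 21.1 Å^2

The expectation value is the |Ψ|²-weighted average of ξ^2: ∫ ξ^2|Ψ|² dξ.
Evaluating both integrals, ⟨ξ²⟩ = 3·a^2/11.
With a = 8.79, ⟨ξ^2⟩ = 21.07.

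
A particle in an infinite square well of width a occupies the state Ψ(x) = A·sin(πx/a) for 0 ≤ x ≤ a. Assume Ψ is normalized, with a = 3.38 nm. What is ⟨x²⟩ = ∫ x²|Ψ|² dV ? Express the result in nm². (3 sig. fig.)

By definition ⟨x²⟩ = ∫ x^2 |Ψ(x)|² dx.
Using sin²θ = (1 − cos 2θ)/2, evaluating both integrals, ⟨x²⟩ = -a^2/(2·π^2) + a^2/3.
With a = 3.38, ⟨x^2⟩ = 3.229.

⟨x^2⟩ ≈ 3.23 nm^2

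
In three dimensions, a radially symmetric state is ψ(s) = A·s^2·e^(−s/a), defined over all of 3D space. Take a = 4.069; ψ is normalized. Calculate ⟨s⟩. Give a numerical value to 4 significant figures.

By definition ⟨s⟩ = ∫ s |ψ(s)|² 4πs² ds.
Since the A² factors cancel between numerator and denominator, ⟨s⟩ = 7·a/2.
Putting a = 4.069 gives 14.242.

⟨s⟩ ≈ 14.24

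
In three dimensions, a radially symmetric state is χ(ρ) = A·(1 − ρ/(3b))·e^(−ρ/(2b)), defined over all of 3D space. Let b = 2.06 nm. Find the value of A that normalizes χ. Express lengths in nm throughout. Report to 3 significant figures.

A ≈ 0.117 nm^(-3/2)

Require ∫ |χ|² 4πρ² dρ = 1 over the whole domain.
(Spherical symmetry: dV = 4πρ² dρ.)
Recall ∫₀^∞ ρ^m e^(−ρ/β) dρ = m!·β^(m+1), with χ = A·(1 − ρ/(3b))·e^(−ρ/(2b)), the integral evaluates to A²·[8·π·b^3/3].
Setting this equal to 1 gives A² = 1/(8·π·b^3/3).
Plugging in b = 2.06 yields A = 0.1169.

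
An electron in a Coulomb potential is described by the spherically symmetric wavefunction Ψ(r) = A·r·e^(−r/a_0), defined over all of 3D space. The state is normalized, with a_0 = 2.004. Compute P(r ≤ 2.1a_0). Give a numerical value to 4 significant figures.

With dV = 4πr²dr, the probability is ∫|Ψ|² dV over r ≤ 2.1a_0.
Normalization gives A² = 1/(3·π·a_0^5).
Substituting u = r/a_0, A², 4π and the length scale all cancel in the ratio: P = ∫_{0}^{2.1} u^4·e^(-2·u) du / ∫_{0}^{∞} u^4·e^(-2·u) du.
With ∫ u^4·e^(-2·u) du = -(u^4/2 + u^3 + 3·u^2/2 + 3·u/2 + 3/4)·e^(-2·u) + C, the region integral is ≈ 0.307630 and the full one is 3/4.
Taking the ratio yields P = 0.41017.

P ≈ 0.4102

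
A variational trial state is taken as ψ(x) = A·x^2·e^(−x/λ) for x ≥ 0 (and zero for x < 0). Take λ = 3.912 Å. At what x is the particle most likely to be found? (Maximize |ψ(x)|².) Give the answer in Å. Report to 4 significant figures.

x ≈ 7.824 Å

The maximum of |ψ(x)|² occurs where its derivative vanishes.
This gives x = 2·λ.
With λ = 3.912, the most probable position is 7.8240 Å.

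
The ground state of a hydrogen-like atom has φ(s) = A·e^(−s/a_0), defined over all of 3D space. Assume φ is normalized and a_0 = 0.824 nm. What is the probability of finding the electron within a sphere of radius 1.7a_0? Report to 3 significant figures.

P ≈ 0.660

Integrate the radial probability density 4πs²|φ|² over s ≤ 1.7a_0.
Normalization gives A² = 1/(π·a_0^3).
Let u = s/a_0; then A², 4π and the length scale all cancel, so P = ∫_{0}^{1.7} u^2·e^(-2·u) du ÷ ∫_{0}^{∞} u^2·e^(-2·u) du.
With ∫ u^2·e^(-2·u) du = -(2·u^2 + 2·u + 1)·e^(-2·u)/4 + C, the region integral is 1/4 - 509·e^(-17/5)/200 and the full one is 1/4.
The region integral divided by the full integral gives P = 0.6603.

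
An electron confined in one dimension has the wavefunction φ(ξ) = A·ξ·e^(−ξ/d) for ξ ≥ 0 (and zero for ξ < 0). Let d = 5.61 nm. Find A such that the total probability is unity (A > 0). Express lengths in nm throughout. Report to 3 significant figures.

We need A² ∫|f|² dξ = 1, taking the integral from 0 to ∞.
Using ∫₀^∞ ξⁿ e^(−αξ) dξ = n!/αⁿ⁺¹, with φ = A·ξ·e^(−ξ/d), the integral evaluates to A²·[d^3/4].
Plugging in d = 5.61 yields A = 0.1505.

A ≈ 0.151 nm^(-3/2)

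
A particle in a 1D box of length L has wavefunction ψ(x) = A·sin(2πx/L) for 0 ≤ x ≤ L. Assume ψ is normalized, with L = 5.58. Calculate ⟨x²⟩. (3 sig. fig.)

⟨x^2⟩ ≈ 9.98

The expectation value is the |ψ|²-weighted average of x^2: ∫ x^2|ψ|² dx.
Using sin²θ = (1 − cos 2θ)/2, the ratio of the moment integral to the normalization integral gives ⟨x²⟩ = -L^2/(8·π^2) + L^2/3.
Putting L = 5.58 gives 9.984.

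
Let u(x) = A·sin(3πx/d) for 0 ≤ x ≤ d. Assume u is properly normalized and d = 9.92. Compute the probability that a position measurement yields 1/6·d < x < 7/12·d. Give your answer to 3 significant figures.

P = ∫_{1/6·d}^{7/12·d} |u(x)|² dx.
The normalization integral ∫|u|²dx over the whole domain equals d/2·A², and A² cancels in the ratio.
Substituting t = x/d, A² and the length scale cancel in the ratio: P = ∫_{1/6}^{7/12} sin(3·π·t)^2 dt / ∫_{0}^{1} sin(3·π·t)^2 dt.
An antiderivative of sin(3·π·t)^2 is t/2 - sin(6·π·t)/(12·π); evaluating from 1/6 to 7/12 gives 1/(12·π) + 5/24, while the full integral is 1/2.
Evaluating gives P = (2 + 5·π)/(12·π).

P ≈ 0.470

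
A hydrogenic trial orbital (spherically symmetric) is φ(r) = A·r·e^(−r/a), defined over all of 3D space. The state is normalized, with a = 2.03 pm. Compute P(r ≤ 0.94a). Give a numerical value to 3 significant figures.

P ≈ 0.0425

P = ∫ |φ|² 4πr² dr over r ≤ 0.94a.
A² is fixed by ∫₀^∞ 4πr²|φ|² dr = 1, i.e. A² = (3·π·a^5)^(−1).
Substituting u = r/a, A², 4π and the length scale all cancel in the ratio: P = ∫_{0}^{0.94} u^4·e^(-2·u) du / ∫_{0}^{∞} u^4·e^(-2·u) du.
Using ∫ u^4·e^(-2·u) du = -(u^4/2 + u^3 + 3·u^2/2 + 3·u/2 + 3/4)·e^(-2·u), the numerator is ≈ 0.031856 and the denominator is 3/4.
Taking the ratio yields P = 0.04248.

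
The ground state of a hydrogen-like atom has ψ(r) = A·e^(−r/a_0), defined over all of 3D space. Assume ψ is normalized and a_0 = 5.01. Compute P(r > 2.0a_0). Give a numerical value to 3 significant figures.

Integrate the radial probability density 4πr²|ψ|² over r > 2.0a_0.
A² is fixed by ∫₀^∞ 4πr²|ψ|² dr = 1, i.e. A² = (π·a_0^3)^(−1).
In terms of u = r/a_0 (A², 4π and the length scale all cancel between numerator and denominator), P = [∫_{2.0}^{∞} u^2·e^(-2·u) du] / [∫_{0}^{∞} u^2·e^(-2·u) du].
With ∫ u^2·e^(-2·u) du = -(2·u^2 + 2·u + 1)·e^(-2·u)/4 + C, the region integral is 13·e^(-4)/4 and the full one is 1/4.
This evaluates to P = 0.2381.

P ≈ 0.238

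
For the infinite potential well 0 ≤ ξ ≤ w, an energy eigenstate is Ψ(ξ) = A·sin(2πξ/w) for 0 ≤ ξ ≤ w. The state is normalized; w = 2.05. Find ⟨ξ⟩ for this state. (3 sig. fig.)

⟨ξ⟩ ≈ 1.03

By definition ⟨ξ⟩ = ∫ ξ |Ψ(ξ)|² dξ.
Evaluating both integrals, ⟨ξ⟩ = w/2.
Putting w = 2.05 gives 1.025.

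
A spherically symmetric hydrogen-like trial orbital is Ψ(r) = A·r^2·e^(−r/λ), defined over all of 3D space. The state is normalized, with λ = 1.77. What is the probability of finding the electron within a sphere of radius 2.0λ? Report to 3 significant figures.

P ≈ 0.111

With dV = 4πr²dr, the probability is ∫|Ψ|² dV over r ≤ 2.0λ.
The full normalization integral is A²·[45·π·λ^7/2] = 1, fixing A².
Substituting u = r/λ, A², 4π and the length scale all cancel in the ratio: P = ∫_{0}^{2.0} u^6·e^(-2·u) du / ∫_{0}^{∞} u^6·e^(-2·u) du.
An antiderivative of u^6·e^(-2·u) is -(4·u^6 + 12·u^5 + 30·u^4 + 60·u^3 + 90·u^2 + 90·u + 45)·e^(-2·u)/8; evaluating from 0 to 2.0 gives 45/8 - 2185·e^(-4)/8, while the full integral is 45/8.
Taking the ratio yields P = 0.1107.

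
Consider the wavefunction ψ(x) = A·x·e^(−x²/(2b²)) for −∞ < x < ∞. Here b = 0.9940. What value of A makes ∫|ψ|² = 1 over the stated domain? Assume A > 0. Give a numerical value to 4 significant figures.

A ≈ 1.072

The normalization condition is ∫|ψ|² dx = 1 from −∞ to ∞.
With ∫_{−∞}^{∞} x^(2m) e^(−αx²) dx = (2m−1)!!·√π / (2^m α^(m+1/2)), the integral (without the A² prefactor) comes out to √(π)·b^3/2.
So A² = (√(π)·b^3/2)^(−1).
Substituting b = 0.9940 gives A² = 1.1489, so A = 1.0719.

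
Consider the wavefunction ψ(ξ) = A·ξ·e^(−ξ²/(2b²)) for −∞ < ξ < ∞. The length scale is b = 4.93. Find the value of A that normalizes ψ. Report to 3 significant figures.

A ≈ 0.0970

We need A² ∫|f|² dξ = 1, taking the integral from −∞ to ∞.
Differentiating ∫e^(−αξ²) dξ = √(π/α) under α to get the higher moments, carrying out the integral gives A² · √(π)·b^3/2.
Hence A² = 1/[√(π)·b^3/2].
Plugging in b = 4.93 yields A = 0.09704.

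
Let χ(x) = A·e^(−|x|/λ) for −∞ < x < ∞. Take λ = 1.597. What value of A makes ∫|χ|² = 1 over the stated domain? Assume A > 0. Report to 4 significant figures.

A ≈ 0.7913

Require ∫ |χ|² dx = 1 over the whole domain.
With ∫₀^∞ x^0 e^(−αx) dx = 0!/α^1, with χ = A·e^(−|x|/λ), the integral evaluates to A²·[λ].
So A² = (λ)^(−1).
Substituting λ = 1.597 gives A² = 0.62617, so A = 0.79131.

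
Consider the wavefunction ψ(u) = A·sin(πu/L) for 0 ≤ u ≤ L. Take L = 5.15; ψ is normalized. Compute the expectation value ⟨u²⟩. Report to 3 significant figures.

The expectation value is the |ψ|²-weighted average of u^2: ∫ u^2|ψ|² du.
The ratio of the moment integral to the normalization integral gives ⟨u²⟩ = -L^2/(2·π^2) + L^2/3.
With L = 5.15, ⟨u^2⟩ = 7.497.

⟨u^2⟩ ≈ 7.50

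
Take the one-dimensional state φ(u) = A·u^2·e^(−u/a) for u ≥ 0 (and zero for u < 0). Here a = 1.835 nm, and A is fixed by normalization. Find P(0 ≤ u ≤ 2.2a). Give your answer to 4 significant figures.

P = ∫_{0}^{2.2a} |φ(u)|² du.
With A² fixed by ∫|φ|² = 1, i.e. A² = (3·a^5/4)^(−1), substitute and integrate.
Substituting t = u/a, A² and the length scale cancel in the ratio: P = ∫_{0}^{2.2} t^4·e^(-2·t) dt / ∫_{0}^{∞} t^4·e^(-2·t) dt.
With ∫ t^4·e^(-2·t) dt = -(t^4/2 + t^3 + 3·t^2/2 + 3·t/2 + 3/4)·e^(-2·t) + C, the region integral is ≈ 0.336612 and the full one is 3/4.
Taking the ratio, P = 0.44882.

P ≈ 0.4488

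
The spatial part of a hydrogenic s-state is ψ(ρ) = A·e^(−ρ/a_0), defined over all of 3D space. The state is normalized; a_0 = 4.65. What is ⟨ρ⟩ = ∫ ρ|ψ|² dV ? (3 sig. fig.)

By definition ⟨ρ⟩ = ∫ ρ |ψ(ρ)|² 4πρ² dρ.
Using ∫₀^∞ ρⁿ e^(−αρ) dρ = n!/αⁿ⁺¹, the ratio of the moment integral to the normalization integral gives ⟨ρ⟩ = 3·a_0/2.
With a_0 = 4.65, ⟨ρ⟩ = 6.975.

⟨ρ⟩ ≈ 6.98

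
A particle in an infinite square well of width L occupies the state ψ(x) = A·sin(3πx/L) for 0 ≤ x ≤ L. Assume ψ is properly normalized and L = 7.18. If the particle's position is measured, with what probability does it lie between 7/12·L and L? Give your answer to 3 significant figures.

P ≈ 0.364

The probability is P = ∫ |ψ|² dx over [7/12·L, L].
With A² fixed by ∫|ψ|² = 1, i.e. A² = (L/2)^(−1), substitute and integrate.
Let u = x/L; then A² and the length scale cancel, so P = ∫_{7/12}^{1} sin(3·π·u)^2 du ÷ ∫_{0}^{1} sin(3·π·u)^2 du.
An antiderivative of sin(3·π·u)^2 is u/2 - sin(6·π·u)/(12·π); evaluating from 7/12 to 1 gives 5/24 - 1/(12·π), while the full integral is 1/2.
Evaluating gives P = (-2 + 5·π)/(12·π).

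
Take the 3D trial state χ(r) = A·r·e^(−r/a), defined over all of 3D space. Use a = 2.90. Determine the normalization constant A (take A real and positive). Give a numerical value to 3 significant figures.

We need A² ∫|f|² 4πr² dr = 1, taking the integral from 0 to ∞.
In 3D with spherical symmetry the volume element is 4πr² dr.
With ∫₀^∞ r^4 e^(−αr) dr = 4!/α^5, ∫|χ|² 4πr² dr = A²·(3·π·a^5).
So A² = (3·π·a^5)^(−1).
Plugging in a = 2.90 yields A = 0.02274.

A ≈ 0.0227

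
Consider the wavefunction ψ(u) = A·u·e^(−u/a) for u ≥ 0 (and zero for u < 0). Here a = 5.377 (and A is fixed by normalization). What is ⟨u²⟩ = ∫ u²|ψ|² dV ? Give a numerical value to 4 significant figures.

⟨u^2⟩ ≈ 86.74

The expectation value is the |ψ|²-weighted average of u^2: ∫ u^2|ψ|² du.
Recall ∫₀^∞ u^m e^(−u/β) du = m!·β^(m+1), since the A² factors cancel between numerator and denominator, ⟨u²⟩ = 3·a^2.
Putting a = 5.377 gives 86.736.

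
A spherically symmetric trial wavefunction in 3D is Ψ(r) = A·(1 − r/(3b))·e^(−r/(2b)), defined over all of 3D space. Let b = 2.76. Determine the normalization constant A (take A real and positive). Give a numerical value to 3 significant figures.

We need A² ∫|f|² 4πr² dr = 1, taking the integral from 0 to ∞.
In 3D with spherical symmetry the volume element is 4πr² dr.
The integral (without the A² prefactor) comes out to 8·π·b^3/3.
Setting this equal to 1 gives A² = 1/(8·π·b^3/3).
With b = 2.76: A² = 0.005677 and A = 0.07535.

A ≈ 0.0753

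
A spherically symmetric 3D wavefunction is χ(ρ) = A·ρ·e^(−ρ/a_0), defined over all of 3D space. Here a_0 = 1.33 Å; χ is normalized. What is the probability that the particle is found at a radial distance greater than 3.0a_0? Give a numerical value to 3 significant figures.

P ≈ 0.285

Integrate the radial probability density 4πρ²|χ|² over ρ > 3.0a_0.
A² is fixed by ∫₀^∞ 4πρ²|χ|² dρ = 1, i.e. A² = (3·π·a_0^5)^(−1).
Substituting u = ρ/a_0, A², 4π and the length scale all cancel in the ratio: P = ∫_{3.0}^{∞} u^4·e^(-2·u) du / ∫_{0}^{∞} u^4·e^(-2·u) du.
An antiderivative of u^4·e^(-2·u) is -(u^4/2 + u^3 + 3·u^2/2 + 3·u/2 + 3/4)·e^(-2·u); evaluating from 3.0 to ∞ gives 345·e^(-6)/4, while the full integral is 3/4.
The region integral divided by the full integral gives P = 0.2851.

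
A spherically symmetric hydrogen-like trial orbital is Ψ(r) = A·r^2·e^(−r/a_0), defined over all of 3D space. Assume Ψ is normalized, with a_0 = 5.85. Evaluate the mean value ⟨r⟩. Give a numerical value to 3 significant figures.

⟨r⟩ ≈ 20.5

The expectation value is the |Ψ|²-weighted average of r: ∫ r|Ψ|² 4πr² dr.
Recall ∫₀^∞ r^m e^(−r/β) dr = m!·β^(m+1), since the A² factors cancel between numerator and denominator, ⟨r⟩ = 7·a_0/2.
With a_0 = 5.85, ⟨r⟩ = 20.48.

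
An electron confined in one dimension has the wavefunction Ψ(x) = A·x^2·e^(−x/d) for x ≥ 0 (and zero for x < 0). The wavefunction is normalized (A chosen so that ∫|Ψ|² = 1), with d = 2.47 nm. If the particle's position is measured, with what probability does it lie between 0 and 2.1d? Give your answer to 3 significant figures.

P ≈ 0.410

|Ψ|² is the probability density, so P = ∫_{0}^{2.1d} |Ψ|² dx.
With A² fixed by ∫|Ψ|² = 1, i.e. A² = (3·d^5/4)^(−1), substitute and integrate.
Let u = x/d; then A² and the length scale cancel, so P = ∫_{0}^{2.1} u^4·e^(-2·u) du ÷ ∫_{0}^{∞} u^4·e^(-2·u) du.
Using ∫ u^4·e^(-2·u) du = -(u^4/2 + u^3 + 3·u^2/2 + 3·u/2 + 3/4)·e^(-2·u), the numerator is ≈ 0.30763 and the denominator is 3/4.
Taking the ratio, P = 0.4102.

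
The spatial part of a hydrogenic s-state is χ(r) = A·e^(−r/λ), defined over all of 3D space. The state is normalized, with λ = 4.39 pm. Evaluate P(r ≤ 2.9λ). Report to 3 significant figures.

With dV = 4πr²dr, the probability is ∫|χ|² dV over r ≤ 2.9λ.
The full normalization integral is A²·[π·λ^3] = 1, fixing A².
In terms of u = r/λ (A², 4π and the length scale all cancel between numerator and denominator), P = [∫_{0}^{2.9} u^2·e^(-2·u) du] / [∫_{0}^{∞} u^2·e^(-2·u) du].
An antiderivative of u^2·e^(-2·u) is -(2·u^2 + 2·u + 1)·e^(-2·u)/4; evaluating from 0 to 2.9 gives 1/4 - 1181·e^(-29/5)/200, while the full integral is 1/4.
The region integral divided by the full integral gives P = 0.9285.

P ≈ 0.928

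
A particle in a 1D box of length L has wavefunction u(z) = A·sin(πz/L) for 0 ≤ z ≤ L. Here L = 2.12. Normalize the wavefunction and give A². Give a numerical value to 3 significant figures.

The normalization condition is ∫|u|² dz = 1 from 0 to L.
Using sin²θ = (1 − cos 2θ)/2, with u = A·sin(πz/L), the integral evaluates to A²·[L/2].
So A² = (L/2)^(−1).
Substituting L = 2.12 gives A² = 0.9434, so A = 0.9713.

A^2 ≈ 0.943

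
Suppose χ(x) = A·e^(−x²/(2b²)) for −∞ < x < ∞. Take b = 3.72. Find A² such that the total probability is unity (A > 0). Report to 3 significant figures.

A^2 ≈ 0.152

We need A² ∫|f|² dx = 1, taking the integral from −∞ to ∞.
With ∫_{−∞}^{∞} x^(2m) e^(−αx²) dx = (2m−1)!!·√π / (2^m α^(m+1/2)), carrying out the integral gives A² · √(π)·b.
Hence A² = 1/[√(π)·b].
Substituting b = 3.72 gives A² = 0.1517, so A = 0.3894.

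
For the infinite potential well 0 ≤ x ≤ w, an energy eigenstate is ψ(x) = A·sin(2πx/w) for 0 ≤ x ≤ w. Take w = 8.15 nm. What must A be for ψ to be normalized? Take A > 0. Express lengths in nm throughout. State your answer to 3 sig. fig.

Require ∫ |ψ|² dx = 1 over the whole domain.
∫|ψ|² dx = A²·(w/2).
With w = 8.15: A² = 0.2454 and A = 0.4954.

A ≈ 0.495 nm^(-1/2)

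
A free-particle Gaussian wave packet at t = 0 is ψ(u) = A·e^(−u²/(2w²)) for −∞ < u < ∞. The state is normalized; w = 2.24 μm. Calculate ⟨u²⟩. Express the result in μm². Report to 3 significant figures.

⟨u²⟩ = ∫ u^2 |ψ|² du over the full domain.
Differentiating ∫e^(−αu²) du = √(π/α) under α to get the higher moments, evaluating both integrals, ⟨u²⟩ = w^2/2.
Putting w = 2.24 gives 2.509.

⟨u^2⟩ ≈ 2.51 μm^2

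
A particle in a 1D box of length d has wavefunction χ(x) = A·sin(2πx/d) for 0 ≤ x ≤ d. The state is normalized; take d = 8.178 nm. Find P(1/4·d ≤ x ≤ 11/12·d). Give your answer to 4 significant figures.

P ≈ 0.7356

The probability is P = ∫ |χ|² dx over [1/4·d, 11/12·d].
The normalization integral ∫|χ|²dx over the whole domain equals d/2·A², and A² cancels in the ratio.
In terms of u = x/d (A² and the length scale cancel between numerator and denominator), P = [∫_{1/4}^{11/12} sin(2·π·u)^2 du] / [∫_{0}^{1} sin(2·π·u)^2 du].
Using ∫ sin(2·π·u)^2 du = u/2 - sin(4·π·u)/(8·π), the numerator is √(3)/(16·π) + 1/3 and the denominator is 1/2.
Taking the ratio, P = √(3)/(8·π) + 2/3.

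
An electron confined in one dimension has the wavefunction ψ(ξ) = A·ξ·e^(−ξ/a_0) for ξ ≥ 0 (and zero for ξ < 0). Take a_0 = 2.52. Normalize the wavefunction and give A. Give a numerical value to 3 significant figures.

A ≈ 0.500

Require ∫ |ψ|² dξ = 1 over the whole domain.
∫|ψ|² dξ = A²·(a_0^3/4).
Plugging in a_0 = 2.52 yields A = 0.5000.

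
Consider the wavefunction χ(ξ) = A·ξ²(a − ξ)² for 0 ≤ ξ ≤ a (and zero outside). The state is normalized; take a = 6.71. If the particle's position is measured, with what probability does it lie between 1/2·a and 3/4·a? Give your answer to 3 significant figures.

P ≈ 0.451

P = ∫_{1/2·a}^{3/4·a} |χ(ξ)|² dξ.
The normalization integral ∫|χ|²dξ over the whole domain equals a^9/630·A², and A² cancels in the ratio.
Substituting u = ξ/a, A² and the length scale cancel in the ratio: P = ∫_{1/2}^{3/4} u^4·(1 - u)^4 du / ∫_{0}^{1} u^4·(1 - u)^4 du.
With ∫ u^4·(1 - u)^4 du = u^5·(70·u^4 - 315·u^3 + 540·u^2 - 420·u + 126)/630 + C, the region integral is ≈ 0.00071599 and the full one is 1/630.
The result is P = 0.4511.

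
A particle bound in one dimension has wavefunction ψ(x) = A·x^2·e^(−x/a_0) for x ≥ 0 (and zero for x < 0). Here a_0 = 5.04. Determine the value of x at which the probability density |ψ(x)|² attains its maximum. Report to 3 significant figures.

The maximum of |ψ(x)|² occurs where its derivative vanishes.
Solving yields x = 2·a_0.
With a_0 = 5.04, the most probable position is 10.08.

x ≈ 10.1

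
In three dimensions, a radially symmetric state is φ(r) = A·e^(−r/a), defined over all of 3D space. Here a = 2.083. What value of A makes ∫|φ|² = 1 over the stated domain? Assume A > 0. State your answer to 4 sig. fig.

We need A² ∫|f|² 4πr² dr = 1, taking the integral from 0 to ∞.
Carrying out the integral gives A² · π·a^3.
Setting this equal to 1 gives A² = 1/(π·a^3).
Substituting a = 2.083 gives A² = 0.035219, so A = 0.18767.

A ≈ 0.1877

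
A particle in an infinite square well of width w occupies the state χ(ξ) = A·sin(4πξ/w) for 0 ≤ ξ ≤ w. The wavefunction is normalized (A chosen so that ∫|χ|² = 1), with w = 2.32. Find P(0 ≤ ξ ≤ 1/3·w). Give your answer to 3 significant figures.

The probability is P = ∫ |χ|² dξ over [0, 1/3·w].
The normalization integral ∫|χ|²dξ over the whole domain equals w/2·A², and A² cancels in the ratio.
In terms of u = ξ/w (A² and the length scale cancel between numerator and denominator), P = [∫_{0}^{1/3} sin(4·π·u)^2 du] / [∫_{0}^{1} sin(4·π·u)^2 du].
An antiderivative of sin(4·π·u)^2 is u/2 - sin(4·π·u)·cos(4·π·u)/(8·π); evaluating from 0 to 1/3 gives -√(3)/(32·π) + 1/6, while the full integral is 1/2.
Evaluating gives P = (-√(3)/16 + π/3)/π.

P ≈ 0.299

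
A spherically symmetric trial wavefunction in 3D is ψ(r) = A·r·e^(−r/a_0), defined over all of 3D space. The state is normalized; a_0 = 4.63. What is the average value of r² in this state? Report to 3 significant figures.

The expectation value is the |ψ|²-weighted average of r^2: ∫ r^2|ψ|² 4πr² dr.
The ratio of the moment integral to the normalization integral gives ⟨r²⟩ = 15·a_0^2/2.
With a_0 = 4.63, ⟨r^2⟩ = 160.8.

⟨r^2⟩ ≈ 161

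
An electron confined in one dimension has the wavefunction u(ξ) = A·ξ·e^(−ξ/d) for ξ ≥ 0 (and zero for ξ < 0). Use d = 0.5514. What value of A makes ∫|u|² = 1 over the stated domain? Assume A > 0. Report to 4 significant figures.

A ≈ 4.885

We need A² ∫|f|² dξ = 1, taking the integral from 0 to ∞.
Using ∫₀^∞ ξⁿ e^(−αξ) dξ = n!/αⁿ⁺¹, carrying out the integral gives A² · d^3/4.
So A² = (d^3/4)^(−1).
Plugging in d = 0.5514 yields A = 4.8846.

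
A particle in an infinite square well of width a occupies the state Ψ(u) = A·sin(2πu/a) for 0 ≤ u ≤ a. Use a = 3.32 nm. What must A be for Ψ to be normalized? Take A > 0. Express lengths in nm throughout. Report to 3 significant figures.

A ≈ 0.776 nm^(-1/2)

Normalization requires ∫|Ψ|² du = 1, integrated from 0 to a.
Using sin²θ = (1 − cos 2θ)/2, the integral (without the A² prefactor) comes out to a/2.
Plugging in a = 3.32 yields A = 0.7762.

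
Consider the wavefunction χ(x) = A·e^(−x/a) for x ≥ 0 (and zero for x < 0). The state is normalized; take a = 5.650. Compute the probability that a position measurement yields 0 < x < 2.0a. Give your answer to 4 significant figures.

P ≈ 0.9817

P = ∫_{0}^{2.0a} |χ(x)|² dx.
The normalization integral ∫|χ|²dx over the whole domain equals a/2·A², and A² cancels in the ratio.
Substituting u = x/a, A² and the length scale cancel in the ratio: P = ∫_{0}^{2.0} e^(-2·u) du / ∫_{0}^{∞} e^(-2·u) du.
An antiderivative of e^(-2·u) is -e^(-2·u)/2; evaluating from 0 to 2.0 gives 1/2 - e^(-4)/2, while the full integral is 1/2.
The result is P = 0.98168.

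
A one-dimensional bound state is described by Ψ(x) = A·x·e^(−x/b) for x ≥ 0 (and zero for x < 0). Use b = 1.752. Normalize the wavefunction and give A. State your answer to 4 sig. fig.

A ≈ 0.8624

Normalization requires ∫|Ψ|² dx = 1, integrated from 0 to ∞.
Using ∫₀^∞ xⁿ e^(−αx) dx = n!/αⁿ⁺¹, carrying out the integral gives A² · b^3/4.
Hence A² = 1/[b^3/4].
Plugging in b = 1.752 yields A = 0.86244.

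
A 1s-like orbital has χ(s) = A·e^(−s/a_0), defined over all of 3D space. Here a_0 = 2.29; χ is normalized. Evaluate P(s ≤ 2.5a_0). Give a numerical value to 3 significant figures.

With dV = 4πs²ds, the probability is ∫|χ|² dV over s ≤ 2.5a_0.
Normalization gives A² = 1/(π·a_0^3).
Substituting u = s/a_0, A², 4π and the length scale all cancel in the ratio: P = ∫_{0}^{2.5} u^2·e^(-2·u) du / ∫_{0}^{∞} u^2·e^(-2·u) du.
With ∫ u^2·e^(-2·u) du = -(2·u^2 + 2·u + 1)·e^(-2·u)/4 + C, the region integral is 1/4 - 37·e^(-5)/8 and the full one is 1/4.
Taking the ratio yields P = 0.8753.

P ≈ 0.875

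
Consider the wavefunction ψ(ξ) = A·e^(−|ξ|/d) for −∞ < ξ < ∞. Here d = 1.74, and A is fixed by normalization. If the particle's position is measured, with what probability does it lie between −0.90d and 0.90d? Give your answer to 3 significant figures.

The probability is P = ∫ |ψ|² dξ over [−0.90d, 0.90d].
Since A² = 1/(d), this is the region integral divided by the full normalization integral.
By symmetry take twice the ξ ≥ 0 contribution in numerator and denominator; the 2's cancel. Let u = ξ/d; then A² and the length scale cancel, so P = ∫_{0}^{0.90} e^(-2·u) du ÷ ∫_{0}^{∞} e^(-2·u) du.
Using ∫ e^(-2·u) du = -e^(-2·u)/2, the numerator is 1/2 - e^(-9/5)/2 and the denominator is 1/2.
Evaluating gives P = 0.8347.

P ≈ 0.835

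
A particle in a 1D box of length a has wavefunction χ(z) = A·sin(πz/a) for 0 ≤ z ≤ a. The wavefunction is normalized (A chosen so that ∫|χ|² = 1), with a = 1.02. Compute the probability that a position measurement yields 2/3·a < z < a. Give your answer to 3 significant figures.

P ≈ 0.196

The probability is P = ∫ |χ|² dz over [2/3·a, a].
Since A² = 1/(a/2), this is the region integral divided by the full normalization integral.
Substituting u = z/a, A² and the length scale cancel in the ratio: P = ∫_{2/3}^{1} sin(π·u)^2 du / ∫_{0}^{1} sin(π·u)^2 du.
An antiderivative of sin(π·u)^2 is u/2 - sin(2·π·u)/(4·π); evaluating from 2/3 to 1 gives -√(3)/(8·π) + 1/6, while the full integral is 1/2.
This works out to P = (-√(3)/4 + π/3)/π.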